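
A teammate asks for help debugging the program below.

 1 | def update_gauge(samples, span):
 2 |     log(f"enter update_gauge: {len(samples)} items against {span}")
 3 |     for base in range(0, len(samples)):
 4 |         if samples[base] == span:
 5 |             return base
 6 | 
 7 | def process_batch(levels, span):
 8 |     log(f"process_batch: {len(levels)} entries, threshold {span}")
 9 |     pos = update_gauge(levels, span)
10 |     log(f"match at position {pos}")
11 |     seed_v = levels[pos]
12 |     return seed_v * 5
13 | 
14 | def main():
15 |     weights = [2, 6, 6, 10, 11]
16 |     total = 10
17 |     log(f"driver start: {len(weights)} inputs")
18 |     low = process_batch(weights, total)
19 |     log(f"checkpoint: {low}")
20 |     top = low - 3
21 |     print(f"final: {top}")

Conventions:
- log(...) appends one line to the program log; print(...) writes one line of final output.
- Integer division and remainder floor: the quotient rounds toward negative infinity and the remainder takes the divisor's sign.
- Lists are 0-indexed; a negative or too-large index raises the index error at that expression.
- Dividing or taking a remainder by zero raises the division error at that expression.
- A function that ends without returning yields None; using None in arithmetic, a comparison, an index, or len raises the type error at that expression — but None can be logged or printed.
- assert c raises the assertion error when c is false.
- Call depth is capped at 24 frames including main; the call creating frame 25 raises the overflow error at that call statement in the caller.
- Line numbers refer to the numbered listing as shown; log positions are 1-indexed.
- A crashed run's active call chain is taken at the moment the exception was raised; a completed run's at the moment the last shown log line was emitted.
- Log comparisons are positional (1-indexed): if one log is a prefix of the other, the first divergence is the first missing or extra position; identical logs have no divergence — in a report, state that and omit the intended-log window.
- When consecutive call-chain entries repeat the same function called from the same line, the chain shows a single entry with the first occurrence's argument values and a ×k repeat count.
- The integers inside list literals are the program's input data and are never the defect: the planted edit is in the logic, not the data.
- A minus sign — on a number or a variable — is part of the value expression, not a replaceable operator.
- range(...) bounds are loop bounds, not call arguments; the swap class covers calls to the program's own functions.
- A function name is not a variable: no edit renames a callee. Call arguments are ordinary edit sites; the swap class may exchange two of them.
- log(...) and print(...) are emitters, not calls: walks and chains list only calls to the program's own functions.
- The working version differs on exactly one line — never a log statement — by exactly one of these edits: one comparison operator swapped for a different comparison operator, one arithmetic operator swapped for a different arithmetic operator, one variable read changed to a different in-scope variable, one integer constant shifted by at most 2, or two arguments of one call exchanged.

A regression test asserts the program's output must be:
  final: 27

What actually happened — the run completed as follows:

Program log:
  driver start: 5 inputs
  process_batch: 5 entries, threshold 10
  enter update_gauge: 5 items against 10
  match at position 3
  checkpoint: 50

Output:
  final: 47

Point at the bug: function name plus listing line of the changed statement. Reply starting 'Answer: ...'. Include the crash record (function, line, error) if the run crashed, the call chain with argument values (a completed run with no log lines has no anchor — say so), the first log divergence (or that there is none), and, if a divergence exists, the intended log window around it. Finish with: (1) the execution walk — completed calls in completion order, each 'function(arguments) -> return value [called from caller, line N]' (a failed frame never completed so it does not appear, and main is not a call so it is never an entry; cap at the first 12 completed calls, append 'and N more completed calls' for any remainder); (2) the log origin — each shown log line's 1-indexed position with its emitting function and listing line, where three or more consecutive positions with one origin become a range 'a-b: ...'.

Answer: the defect is in process_batch at line 12.
Key observation: Position 5 is the first bad log line: 'checkpoint: 50' should read 'checkpoint: 30'.
Call chain: main.
First divergence: at position 5 the run shows 'checkpoint: 50' where the working version logs 'checkpoint: 30'.
Intended log window:
  3: enter update_gauge: 5 items against 10
  4: match at position 3
  5: checkpoint: 30
Execution walk:
  update_gauge([2, 6, 6, 10, 11], 10) -> 3  [called from process_batch, line 9]
  process_batch([2, 6, 6, 10, 11], 10) -> 50  [called from main, line 18]
Log origins:
  1: emitted by main (line 17)
  2: emitted by process_batch (line 8)
  3: emitted by update_gauge (line 2)
  4: emitted by process_batch (line 10)
  5: emitted by main (line 19)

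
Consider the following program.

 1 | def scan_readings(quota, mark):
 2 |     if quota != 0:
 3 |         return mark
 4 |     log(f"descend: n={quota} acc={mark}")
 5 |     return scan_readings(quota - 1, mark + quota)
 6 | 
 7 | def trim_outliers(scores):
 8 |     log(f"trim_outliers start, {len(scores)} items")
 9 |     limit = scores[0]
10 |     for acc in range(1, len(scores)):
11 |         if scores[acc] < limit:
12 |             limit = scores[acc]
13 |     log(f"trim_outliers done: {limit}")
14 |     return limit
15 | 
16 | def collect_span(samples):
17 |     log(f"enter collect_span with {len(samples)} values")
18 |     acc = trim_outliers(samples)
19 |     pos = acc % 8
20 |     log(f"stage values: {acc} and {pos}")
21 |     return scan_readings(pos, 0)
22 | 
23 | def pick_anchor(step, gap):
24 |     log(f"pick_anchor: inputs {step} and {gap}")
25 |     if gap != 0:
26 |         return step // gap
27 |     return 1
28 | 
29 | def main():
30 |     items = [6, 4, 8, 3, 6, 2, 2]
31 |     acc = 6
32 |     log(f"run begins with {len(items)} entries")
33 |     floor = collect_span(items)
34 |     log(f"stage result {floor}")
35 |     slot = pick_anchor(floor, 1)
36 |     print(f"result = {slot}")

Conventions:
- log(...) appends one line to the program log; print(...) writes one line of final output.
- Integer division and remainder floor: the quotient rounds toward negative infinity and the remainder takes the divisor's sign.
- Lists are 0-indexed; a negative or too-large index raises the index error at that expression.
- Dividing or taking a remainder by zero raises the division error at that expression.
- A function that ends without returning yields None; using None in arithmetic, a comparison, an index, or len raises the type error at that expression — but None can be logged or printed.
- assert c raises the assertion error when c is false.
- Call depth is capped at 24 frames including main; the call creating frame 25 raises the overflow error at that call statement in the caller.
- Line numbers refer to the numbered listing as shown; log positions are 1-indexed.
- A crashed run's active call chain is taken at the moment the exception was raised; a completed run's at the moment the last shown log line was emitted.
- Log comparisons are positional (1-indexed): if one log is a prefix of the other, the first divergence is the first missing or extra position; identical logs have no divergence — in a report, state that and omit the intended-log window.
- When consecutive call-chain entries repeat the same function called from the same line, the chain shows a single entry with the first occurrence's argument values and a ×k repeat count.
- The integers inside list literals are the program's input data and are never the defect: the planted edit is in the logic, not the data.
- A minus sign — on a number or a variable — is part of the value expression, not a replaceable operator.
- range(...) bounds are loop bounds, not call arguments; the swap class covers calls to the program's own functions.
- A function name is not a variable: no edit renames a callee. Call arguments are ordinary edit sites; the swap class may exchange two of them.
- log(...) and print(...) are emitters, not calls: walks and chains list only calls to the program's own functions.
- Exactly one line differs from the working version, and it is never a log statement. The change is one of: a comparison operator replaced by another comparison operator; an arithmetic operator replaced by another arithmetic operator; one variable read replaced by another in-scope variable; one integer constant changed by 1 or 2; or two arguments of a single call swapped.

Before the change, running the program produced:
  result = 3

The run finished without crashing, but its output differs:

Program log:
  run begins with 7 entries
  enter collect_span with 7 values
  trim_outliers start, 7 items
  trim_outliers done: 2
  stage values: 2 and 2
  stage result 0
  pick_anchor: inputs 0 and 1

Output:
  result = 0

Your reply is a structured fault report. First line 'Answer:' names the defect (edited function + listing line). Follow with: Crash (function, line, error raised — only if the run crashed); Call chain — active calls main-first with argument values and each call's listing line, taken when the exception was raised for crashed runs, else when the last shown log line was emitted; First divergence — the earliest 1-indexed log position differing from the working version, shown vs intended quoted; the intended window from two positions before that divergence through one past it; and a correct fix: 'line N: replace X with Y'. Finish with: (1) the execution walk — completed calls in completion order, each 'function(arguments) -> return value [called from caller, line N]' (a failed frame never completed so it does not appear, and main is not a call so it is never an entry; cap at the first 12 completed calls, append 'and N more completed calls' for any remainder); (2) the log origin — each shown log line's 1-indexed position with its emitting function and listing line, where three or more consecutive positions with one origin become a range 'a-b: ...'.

Answer: the defect is in scan_readings at line 2.
Key observation: The log first diverges at position 6: the faulty run prints 'stage result 0' where the working version prints 'descend: n=2 acc=0'.
Call chain: main -> pick_anchor(0, 1) (called at line 35).
First divergence: position 6; shown 'stage result 0' vs intended 'descend: n=2 acc=0'.
Intended log window:
  4: trim_outliers done: 2
  5: stage values: 2 and 2
  6: descend: n=2 acc=0
  7: descend: n=1 acc=2
Execution walk:
  trim_outliers([6, 4, 8, 3, 6, 2, 2]) -> 2  [called from collect_span, line 18]
  scan_readings(2, 0) -> 0  [called from collect_span, line 21]
  collect_span([6, 4, 8, 3, 6, 2, 2]) -> 0  [called from main, line 33]
  pick_anchor(0, 1) -> 0  [called from main, line 35]
Log origins:
  1: logged in main at line 32
  2: logged in collect_span at line 17
  3: logged in trim_outliers at line 8
  4: logged in trim_outliers at line 13
  5: logged in collect_span at line 20
  6: logged in main at line 34
  7: logged in pick_anchor at line 24
A correct fix: line 2: replace `!=` with `<=`.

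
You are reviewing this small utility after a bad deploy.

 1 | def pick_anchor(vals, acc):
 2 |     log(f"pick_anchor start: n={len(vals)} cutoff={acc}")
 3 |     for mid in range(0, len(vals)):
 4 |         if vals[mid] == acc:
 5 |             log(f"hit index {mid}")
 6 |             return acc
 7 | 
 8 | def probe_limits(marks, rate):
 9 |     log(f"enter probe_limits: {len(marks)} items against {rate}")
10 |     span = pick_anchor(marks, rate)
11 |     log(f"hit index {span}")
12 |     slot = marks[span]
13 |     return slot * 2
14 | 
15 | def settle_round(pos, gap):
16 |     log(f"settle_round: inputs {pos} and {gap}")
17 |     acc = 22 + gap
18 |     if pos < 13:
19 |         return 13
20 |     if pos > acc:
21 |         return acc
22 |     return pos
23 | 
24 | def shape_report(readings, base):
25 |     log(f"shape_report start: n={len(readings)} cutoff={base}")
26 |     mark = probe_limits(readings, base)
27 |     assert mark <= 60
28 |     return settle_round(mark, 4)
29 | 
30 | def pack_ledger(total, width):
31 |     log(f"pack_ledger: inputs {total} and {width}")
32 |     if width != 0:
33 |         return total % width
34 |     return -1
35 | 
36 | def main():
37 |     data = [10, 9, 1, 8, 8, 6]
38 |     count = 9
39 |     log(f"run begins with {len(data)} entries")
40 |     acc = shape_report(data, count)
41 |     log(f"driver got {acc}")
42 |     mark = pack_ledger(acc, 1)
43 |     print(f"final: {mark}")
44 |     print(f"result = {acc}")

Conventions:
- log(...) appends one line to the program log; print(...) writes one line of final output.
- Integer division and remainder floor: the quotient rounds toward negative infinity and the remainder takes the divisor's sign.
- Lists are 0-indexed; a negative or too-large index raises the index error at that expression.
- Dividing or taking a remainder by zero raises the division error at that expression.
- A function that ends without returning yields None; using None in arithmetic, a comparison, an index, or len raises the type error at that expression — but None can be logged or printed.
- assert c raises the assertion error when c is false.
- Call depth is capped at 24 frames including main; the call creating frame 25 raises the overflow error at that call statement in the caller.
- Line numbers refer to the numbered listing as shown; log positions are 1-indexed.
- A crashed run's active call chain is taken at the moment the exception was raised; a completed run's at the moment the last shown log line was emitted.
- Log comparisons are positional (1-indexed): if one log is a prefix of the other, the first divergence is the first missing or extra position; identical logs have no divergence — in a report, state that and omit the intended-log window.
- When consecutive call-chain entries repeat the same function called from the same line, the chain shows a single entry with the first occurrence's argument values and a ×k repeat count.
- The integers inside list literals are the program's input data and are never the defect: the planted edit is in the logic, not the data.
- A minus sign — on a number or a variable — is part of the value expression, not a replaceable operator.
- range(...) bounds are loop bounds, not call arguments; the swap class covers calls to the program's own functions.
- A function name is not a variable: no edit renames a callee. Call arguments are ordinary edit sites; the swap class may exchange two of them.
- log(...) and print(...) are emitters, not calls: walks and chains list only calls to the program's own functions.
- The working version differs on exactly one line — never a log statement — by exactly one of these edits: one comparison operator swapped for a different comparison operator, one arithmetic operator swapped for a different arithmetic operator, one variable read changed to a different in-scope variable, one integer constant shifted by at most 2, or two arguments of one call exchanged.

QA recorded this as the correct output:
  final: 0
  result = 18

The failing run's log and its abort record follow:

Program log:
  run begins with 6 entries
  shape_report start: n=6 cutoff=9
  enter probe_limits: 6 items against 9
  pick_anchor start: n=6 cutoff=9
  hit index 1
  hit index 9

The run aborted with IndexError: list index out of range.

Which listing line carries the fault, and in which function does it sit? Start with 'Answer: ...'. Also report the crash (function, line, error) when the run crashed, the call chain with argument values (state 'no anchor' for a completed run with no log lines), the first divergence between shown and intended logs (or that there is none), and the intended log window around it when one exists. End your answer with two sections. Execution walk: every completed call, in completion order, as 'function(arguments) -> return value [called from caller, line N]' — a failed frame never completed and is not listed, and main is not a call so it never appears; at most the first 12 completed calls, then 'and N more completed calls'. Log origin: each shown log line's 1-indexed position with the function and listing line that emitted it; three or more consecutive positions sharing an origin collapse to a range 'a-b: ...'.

Answer: the defect is in pick_anchor at line 6.
Core observation: The earliest visible damage is log position 6 — 'hit index 9' rather than the intended 'hit index 1'.
Crash: probe_limits, line 12, IndexError.
Call chain: main -> shape_report([10, 9, 1, 8, 8, 6], 9) (called at line 40) -> probe_limits([10, 9, 1, 8, 8, 6], 9) (called at line 26).
First divergence: position 6 — the shown line 'hit index 9' should read 'hit index 1'.
Intended log window:
  4: pick_anchor start: n=6 cutoff=9
  5: hit index 1
  6: hit index 1
  7: settle_round: inputs 18 and 4
Execution walk:
  pick_anchor([10, 9, 1, 8, 8, 6], 9) -> 9  [called from probe_limits, line 10]
Origin of each log line:
  1 — main, line 39
  2 — shape_report, line 25
  3 — probe_limits, line 9
  4 — pick_anchor, line 2
  5 — pick_anchor, line 5
  6 — probe_limits, line 11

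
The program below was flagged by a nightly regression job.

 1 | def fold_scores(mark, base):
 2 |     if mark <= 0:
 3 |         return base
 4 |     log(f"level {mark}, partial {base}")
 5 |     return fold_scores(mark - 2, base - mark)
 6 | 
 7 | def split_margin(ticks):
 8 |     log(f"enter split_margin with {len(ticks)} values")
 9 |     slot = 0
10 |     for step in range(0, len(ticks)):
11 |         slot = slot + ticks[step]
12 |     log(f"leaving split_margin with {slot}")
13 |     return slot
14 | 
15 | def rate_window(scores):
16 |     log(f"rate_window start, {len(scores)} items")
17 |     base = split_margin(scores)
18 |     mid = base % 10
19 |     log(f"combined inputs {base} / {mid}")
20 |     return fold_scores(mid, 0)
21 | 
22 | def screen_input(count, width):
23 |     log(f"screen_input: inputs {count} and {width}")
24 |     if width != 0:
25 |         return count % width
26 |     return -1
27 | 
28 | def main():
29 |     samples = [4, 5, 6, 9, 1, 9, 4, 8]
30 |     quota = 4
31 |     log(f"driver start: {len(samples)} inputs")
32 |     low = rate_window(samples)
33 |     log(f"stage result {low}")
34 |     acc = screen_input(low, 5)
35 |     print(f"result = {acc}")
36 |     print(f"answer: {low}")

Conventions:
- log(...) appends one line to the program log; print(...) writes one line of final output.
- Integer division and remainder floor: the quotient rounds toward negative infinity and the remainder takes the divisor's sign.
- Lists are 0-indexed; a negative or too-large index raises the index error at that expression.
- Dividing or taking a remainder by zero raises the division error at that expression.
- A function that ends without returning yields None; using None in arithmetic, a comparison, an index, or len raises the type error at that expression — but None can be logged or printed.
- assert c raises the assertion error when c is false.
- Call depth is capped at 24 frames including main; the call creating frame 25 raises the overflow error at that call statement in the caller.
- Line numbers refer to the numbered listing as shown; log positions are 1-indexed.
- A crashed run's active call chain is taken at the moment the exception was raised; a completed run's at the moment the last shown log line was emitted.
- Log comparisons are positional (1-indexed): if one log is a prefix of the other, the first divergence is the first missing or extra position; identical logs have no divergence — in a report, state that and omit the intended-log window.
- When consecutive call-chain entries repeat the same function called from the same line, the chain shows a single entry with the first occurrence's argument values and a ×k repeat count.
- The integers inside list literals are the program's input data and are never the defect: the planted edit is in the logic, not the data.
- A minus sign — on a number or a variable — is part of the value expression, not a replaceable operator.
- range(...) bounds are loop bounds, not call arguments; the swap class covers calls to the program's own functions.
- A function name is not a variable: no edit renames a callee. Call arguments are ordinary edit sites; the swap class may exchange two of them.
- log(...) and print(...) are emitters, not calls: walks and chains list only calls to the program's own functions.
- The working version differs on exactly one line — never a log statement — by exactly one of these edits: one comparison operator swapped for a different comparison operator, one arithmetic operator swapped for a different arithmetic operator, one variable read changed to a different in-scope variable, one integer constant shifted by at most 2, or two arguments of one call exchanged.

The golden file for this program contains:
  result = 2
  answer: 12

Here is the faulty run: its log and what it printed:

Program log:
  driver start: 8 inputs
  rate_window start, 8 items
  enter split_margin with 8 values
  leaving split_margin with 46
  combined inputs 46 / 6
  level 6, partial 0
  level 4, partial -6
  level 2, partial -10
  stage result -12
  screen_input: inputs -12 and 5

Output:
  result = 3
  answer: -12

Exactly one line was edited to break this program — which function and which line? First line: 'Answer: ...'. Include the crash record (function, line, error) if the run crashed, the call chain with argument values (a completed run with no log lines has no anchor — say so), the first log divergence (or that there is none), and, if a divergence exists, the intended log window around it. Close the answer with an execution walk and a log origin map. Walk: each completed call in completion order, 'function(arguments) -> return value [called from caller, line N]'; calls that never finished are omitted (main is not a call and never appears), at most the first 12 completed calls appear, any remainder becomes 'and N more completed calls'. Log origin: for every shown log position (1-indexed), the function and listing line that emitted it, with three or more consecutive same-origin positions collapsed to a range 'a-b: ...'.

Answer: the defect is in fold_scores at line 5.
Key observation: The log first diverges at position 7: the faulty run prints 'level 4, partial -6' where the working version prints 'level 4, partial 6'.
Call chain: main -> screen_input(-12, 5) (called at line 34).
First divergence: position 7 — the shown line 'level 4, partial -6' should read 'level 4, partial 6'.
Intended log window:
  5: combined inputs 46 / 6
  6: level 6, partial 0
  7: level 4, partial 6
  8: level 2, partial 10
Execution walk:
  split_margin([4, 5, 6, 9, 1, 9, 4, 8]) -> 46  [called from rate_window, line 17]
  fold_scores(0, -12) -> -12  [called from fold_scores, line 5]
  fold_scores(2, -10) -> -12  [called from fold_scores, line 5]
  fold_scores(4, -6) -> -12  [called from fold_scores, line 5]
  fold_scores(6, 0) -> -12  [called from rate_window, line 20]
  rate_window([4, 5, 6, 9, 1, 9, 4, 8]) -> -12  [called from main, line 32]
  screen_input(-12, 5) -> 3  [called from main, line 34]
Origin of each log line:
  1 — main, line 31
  2 — rate_window, line 16
  3 — split_margin, line 8
  4 — split_margin, line 12
  5 — rate_window, line 19
  6-8 — fold_scores, line 4
  9 — main, line 33
  10 — screen_input, line 23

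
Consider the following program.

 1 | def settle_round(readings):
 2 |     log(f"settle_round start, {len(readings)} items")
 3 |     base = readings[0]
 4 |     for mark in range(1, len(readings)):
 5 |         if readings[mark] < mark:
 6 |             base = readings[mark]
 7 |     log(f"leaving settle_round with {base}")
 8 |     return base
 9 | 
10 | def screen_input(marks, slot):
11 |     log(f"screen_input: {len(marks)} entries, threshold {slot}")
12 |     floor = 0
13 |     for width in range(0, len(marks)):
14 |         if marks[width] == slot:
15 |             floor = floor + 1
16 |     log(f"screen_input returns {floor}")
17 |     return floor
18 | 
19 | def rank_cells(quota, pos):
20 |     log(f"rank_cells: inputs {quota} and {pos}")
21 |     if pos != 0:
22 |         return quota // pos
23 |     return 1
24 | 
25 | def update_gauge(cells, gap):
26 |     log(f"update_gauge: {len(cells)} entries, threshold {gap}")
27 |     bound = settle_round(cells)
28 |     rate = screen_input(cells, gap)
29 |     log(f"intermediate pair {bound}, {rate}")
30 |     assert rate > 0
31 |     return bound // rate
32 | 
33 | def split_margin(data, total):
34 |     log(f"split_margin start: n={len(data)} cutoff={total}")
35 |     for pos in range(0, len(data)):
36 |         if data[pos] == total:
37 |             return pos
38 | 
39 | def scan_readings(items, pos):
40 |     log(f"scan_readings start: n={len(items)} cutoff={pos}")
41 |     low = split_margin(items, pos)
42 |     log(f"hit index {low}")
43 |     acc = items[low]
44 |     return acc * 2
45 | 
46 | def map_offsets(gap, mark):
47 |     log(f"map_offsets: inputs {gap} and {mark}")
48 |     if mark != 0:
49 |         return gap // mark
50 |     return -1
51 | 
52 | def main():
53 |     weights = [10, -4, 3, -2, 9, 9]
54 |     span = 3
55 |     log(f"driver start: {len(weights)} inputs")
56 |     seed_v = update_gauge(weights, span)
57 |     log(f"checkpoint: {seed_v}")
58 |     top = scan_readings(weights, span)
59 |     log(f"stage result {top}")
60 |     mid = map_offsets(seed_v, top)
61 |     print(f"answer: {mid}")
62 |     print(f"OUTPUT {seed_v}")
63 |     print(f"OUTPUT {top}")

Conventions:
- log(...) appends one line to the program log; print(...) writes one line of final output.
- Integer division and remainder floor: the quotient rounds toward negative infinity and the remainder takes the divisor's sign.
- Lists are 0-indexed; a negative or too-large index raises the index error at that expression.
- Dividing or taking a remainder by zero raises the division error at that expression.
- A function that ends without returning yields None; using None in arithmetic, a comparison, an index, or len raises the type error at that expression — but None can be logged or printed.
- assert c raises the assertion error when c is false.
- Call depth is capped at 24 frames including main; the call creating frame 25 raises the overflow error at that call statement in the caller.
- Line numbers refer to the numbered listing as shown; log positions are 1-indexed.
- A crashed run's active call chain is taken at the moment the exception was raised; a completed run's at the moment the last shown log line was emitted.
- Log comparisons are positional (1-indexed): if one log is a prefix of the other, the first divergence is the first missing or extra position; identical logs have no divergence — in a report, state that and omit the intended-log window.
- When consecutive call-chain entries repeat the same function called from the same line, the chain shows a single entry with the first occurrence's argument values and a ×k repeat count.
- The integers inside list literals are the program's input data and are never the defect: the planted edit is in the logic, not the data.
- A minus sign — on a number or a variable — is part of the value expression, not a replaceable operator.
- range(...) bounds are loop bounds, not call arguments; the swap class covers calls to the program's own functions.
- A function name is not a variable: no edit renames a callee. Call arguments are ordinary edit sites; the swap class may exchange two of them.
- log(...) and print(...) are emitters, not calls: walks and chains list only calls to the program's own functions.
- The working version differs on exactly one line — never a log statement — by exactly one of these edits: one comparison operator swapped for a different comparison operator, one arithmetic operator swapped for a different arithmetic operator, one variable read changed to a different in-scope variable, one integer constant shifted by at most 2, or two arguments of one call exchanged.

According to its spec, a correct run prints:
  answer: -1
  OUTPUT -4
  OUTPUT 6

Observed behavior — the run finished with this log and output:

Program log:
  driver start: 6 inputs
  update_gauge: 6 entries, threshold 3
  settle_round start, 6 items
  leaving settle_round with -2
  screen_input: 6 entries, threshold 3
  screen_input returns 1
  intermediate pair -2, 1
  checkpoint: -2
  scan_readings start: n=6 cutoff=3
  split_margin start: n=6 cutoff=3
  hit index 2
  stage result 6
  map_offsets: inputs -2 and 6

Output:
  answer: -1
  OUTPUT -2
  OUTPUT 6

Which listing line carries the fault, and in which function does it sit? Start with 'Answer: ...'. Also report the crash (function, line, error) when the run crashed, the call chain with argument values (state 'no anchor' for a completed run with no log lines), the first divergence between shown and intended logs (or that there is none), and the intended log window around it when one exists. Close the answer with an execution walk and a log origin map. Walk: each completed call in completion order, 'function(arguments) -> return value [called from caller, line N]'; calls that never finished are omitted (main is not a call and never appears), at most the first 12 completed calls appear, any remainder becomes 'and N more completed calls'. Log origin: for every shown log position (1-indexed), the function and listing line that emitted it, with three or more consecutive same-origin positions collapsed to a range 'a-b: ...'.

Answer: the defect is in settle_round at line 5.
Key observation: The earliest visible damage is log position 4 — 'leaving settle_round with -2' rather than the intended 'leaving settle_round with -4'.
Call chain: main -> map_offsets(-2, 6) (called at line 60).
First divergence: position 4; shown 'leaving settle_round with -2' vs intended 'leaving settle_round with -4'.
Intended log window:
  2: update_gauge: 6 entries, threshold 3
  3: settle_round start, 6 items
  4: leaving settle_round with -4
  5: screen_input: 6 entries, threshold 3
Execution walk:
  settle_round([10, -4, 3, -2, 9, 9]) -> -2  [called from update_gauge, line 27]
  screen_input([10, -4, 3, -2, 9, 9], 3) -> 1  [called from update_gauge, line 28]
  update_gauge([10, -4, 3, -2, 9, 9], 3) -> -2  [called from main, line 56]
  split_margin([10, -4, 3, -2, 9, 9], 3) -> 2  [called from scan_readings, line 41]
  scan_readings([10, -4, 3, -2, 9, 9], 3) -> 6  [called from main, line 58]
  map_offsets(-2, 6) -> -1  [called from main, line 60]
Log line origins:
  1: from main, line 55
  2: from update_gauge, line 26
  3: from settle_round, line 2
  4: from settle_round, line 7
  5: from screen_input, line 11
  6: from screen_input, line 16
  7: from update_gauge, line 29
  8: from main, line 57
  9: from scan_readings, line 40
  10: from split_margin, line 34
  11: from scan_readings, line 42
  12: from main, line 59
  13: from map_offsets, line 47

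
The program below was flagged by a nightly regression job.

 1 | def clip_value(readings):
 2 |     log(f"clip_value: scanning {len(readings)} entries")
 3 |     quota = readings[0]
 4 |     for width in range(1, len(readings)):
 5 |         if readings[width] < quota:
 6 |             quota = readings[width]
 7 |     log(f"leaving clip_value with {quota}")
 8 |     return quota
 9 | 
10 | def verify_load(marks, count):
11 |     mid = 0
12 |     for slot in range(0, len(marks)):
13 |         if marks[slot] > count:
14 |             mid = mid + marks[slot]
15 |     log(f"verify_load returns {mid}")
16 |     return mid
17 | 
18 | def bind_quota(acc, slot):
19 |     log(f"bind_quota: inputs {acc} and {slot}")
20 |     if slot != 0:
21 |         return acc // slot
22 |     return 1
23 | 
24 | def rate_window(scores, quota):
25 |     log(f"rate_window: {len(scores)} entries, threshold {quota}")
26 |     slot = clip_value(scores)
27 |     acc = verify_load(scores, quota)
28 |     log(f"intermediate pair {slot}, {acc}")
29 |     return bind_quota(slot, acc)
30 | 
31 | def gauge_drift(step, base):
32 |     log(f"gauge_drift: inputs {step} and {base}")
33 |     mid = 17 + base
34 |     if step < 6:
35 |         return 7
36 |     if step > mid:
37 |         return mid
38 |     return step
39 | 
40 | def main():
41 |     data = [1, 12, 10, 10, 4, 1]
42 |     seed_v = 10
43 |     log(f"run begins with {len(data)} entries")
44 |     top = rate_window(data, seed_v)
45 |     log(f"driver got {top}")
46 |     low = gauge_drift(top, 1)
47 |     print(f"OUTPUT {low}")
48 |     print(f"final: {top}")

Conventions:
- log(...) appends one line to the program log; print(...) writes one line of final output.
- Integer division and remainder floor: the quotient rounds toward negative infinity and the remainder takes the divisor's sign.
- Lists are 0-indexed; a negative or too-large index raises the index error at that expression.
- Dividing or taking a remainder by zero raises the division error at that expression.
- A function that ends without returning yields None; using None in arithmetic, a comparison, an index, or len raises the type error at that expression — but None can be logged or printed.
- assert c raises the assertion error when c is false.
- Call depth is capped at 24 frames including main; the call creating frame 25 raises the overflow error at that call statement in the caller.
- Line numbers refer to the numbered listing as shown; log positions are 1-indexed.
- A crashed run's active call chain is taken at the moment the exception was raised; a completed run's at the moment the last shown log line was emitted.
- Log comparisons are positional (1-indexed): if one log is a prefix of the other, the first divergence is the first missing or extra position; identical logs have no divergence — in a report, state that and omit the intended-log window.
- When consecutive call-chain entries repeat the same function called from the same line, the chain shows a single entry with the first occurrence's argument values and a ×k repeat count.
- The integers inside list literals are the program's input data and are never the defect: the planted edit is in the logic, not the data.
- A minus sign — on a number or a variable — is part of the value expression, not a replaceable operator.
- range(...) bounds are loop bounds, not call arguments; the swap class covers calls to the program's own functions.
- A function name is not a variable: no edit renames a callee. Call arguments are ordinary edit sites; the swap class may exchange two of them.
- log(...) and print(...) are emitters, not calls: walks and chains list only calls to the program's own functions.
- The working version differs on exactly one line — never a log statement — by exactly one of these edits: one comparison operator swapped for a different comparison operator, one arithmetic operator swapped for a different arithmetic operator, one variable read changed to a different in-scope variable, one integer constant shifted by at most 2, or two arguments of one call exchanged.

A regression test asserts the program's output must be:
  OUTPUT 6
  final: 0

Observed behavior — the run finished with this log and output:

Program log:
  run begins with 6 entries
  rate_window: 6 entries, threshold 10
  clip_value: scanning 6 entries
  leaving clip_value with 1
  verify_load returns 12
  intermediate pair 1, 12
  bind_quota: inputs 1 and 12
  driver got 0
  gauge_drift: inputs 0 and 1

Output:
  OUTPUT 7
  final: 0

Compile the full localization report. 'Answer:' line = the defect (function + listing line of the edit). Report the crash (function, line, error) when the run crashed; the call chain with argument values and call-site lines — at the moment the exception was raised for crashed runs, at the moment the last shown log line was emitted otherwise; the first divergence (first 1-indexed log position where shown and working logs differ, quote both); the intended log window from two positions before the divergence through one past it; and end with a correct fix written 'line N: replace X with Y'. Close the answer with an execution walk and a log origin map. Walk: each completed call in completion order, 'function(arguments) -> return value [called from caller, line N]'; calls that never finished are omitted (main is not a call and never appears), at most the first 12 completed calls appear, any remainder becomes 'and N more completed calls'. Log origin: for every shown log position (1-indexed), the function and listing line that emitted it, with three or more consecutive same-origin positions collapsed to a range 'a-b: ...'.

Answer: the defect is in gauge_drift at line 35.
The tell: No log line changed; the fault shows up purely in the output.
Call chain: main -> gauge_drift(0, 1) (called at line 46).
First divergence: there is none — every log position agrees.
Execution walk:
  clip_value([1, 12, 10, 10, 4, 1]) -> 1  [called from rate_window, line 26]
  verify_load([1, 12, 10, 10, 4, 1], 10) -> 12  [called from rate_window, line 27]
  bind_quota(1, 12) -> 0  [called from rate_window, line 29]
  rate_window([1, 12, 10, 10, 4, 1], 10) -> 0  [called from main, line 44]
  gauge_drift(0, 1) -> 7  [called from main, line 46]
Log line origins:
  1: from main, line 43
  2: from rate_window, line 25
  3: from clip_value, line 2
  4: from clip_value, line 7
  5: from verify_load, line 15
  6: from rate_window, line 28
  7: from bind_quota, line 19
  8: from main, line 45
  9: from gauge_drift, line 32
A correct fix: line 35: replace `7` with `6`.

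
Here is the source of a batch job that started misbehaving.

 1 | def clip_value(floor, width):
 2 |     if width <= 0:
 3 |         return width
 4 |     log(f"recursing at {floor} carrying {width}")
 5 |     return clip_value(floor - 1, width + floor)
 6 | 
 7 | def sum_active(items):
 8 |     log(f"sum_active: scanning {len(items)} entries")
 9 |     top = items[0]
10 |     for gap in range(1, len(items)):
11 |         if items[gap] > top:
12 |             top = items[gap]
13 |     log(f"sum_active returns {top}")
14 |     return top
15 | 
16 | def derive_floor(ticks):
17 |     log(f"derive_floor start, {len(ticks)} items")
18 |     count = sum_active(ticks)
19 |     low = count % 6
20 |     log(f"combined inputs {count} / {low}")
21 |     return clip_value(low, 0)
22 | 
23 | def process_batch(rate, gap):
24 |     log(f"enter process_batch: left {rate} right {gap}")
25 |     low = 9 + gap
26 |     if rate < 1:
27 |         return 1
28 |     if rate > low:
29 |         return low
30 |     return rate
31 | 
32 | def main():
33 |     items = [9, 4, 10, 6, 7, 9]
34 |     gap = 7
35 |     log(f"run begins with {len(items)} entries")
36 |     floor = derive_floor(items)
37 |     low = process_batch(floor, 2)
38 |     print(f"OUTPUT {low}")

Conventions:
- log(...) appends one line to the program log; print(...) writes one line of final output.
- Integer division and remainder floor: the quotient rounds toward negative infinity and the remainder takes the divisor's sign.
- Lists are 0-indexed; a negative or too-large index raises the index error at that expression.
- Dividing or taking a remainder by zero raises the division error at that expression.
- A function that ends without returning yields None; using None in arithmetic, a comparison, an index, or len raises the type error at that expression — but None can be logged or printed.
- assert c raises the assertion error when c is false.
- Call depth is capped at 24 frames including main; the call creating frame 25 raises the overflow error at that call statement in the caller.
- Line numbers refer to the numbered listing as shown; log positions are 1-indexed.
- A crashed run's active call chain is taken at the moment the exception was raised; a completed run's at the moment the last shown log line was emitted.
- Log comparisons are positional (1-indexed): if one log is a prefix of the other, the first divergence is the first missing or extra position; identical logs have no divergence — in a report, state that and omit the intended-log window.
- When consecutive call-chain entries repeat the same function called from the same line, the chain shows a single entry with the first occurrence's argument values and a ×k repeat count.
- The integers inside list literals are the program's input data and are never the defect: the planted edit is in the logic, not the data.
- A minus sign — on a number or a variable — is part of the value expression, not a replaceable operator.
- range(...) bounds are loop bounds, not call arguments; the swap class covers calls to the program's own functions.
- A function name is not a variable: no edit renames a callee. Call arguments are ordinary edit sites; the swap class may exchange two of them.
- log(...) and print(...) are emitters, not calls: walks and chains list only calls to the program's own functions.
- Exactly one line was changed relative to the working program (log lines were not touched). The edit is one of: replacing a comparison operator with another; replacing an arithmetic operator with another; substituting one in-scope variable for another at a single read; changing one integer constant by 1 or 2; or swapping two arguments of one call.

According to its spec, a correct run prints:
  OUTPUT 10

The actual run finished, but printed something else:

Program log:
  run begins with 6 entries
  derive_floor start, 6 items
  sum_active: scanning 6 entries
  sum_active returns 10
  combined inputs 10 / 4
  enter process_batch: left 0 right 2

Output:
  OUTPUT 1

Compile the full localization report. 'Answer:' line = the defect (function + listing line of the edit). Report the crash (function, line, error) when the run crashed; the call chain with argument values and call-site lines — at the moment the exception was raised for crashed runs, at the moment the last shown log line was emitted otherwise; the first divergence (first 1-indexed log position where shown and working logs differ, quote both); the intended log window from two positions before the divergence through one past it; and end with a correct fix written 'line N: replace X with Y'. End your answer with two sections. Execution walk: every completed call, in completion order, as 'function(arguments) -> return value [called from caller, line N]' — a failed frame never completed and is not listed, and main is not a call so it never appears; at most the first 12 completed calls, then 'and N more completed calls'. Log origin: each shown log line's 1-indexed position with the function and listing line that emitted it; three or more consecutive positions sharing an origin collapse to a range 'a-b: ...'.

Answer: the defect is in clip_value at line 2.
Key fact: Everything matches until log position 6, which reads 'enter process_batch: left 0 right 2' in place of 'recursing at 4 carrying 0'.
Call chain: main -> process_batch(0, 2) (called at line 37).
First divergence: position 6 — shown 'enter process_batch: left 0 right 2', intended 'recursing at 4 carrying 0'.
Intended log window:
  4: sum_active returns 10
  5: combined inputs 10 / 4
  6: recursing at 4 carrying 0
  7: recursing at 3 carrying 4
Execution walk:
  sum_active([9, 4, 10, 6, 7, 9]) -> 10  [called from derive_floor, line 18]
  clip_value(4, 0) -> 0  [called from derive_floor, line 21]
  derive_floor([9, 4, 10, 6, 7, 9]) -> 0  [called from main, line 36]
  process_batch(0, 2) -> 1  [called from main, line 37]
Origin of each log line:
  1: logged in main at line 35
  2: logged in derive_floor at line 17
  3: logged in sum_active at line 8
  4: logged in sum_active at line 13
  5: logged in derive_floor at line 20
  6: logged in process_batch at line 24
A correct fix: line 2: replace `width` with `floor`.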